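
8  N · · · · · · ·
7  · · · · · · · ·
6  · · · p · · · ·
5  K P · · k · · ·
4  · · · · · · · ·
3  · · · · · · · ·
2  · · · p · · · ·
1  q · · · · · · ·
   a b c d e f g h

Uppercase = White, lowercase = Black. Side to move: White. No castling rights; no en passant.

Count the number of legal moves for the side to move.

White to move; king on a5.
In check: yes, from the black queen on a1.
Legal moves: Kb6, Kb4.
Count: 2.

2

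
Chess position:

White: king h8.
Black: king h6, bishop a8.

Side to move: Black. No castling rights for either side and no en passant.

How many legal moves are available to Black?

Black to move; king on h6.
In check: no.
Legal moves: Bb7, Bc6, Bd5, Be4, Bf3, Bg2, Bh1, Kg6, Kh5, Kg5.
Count: 10.

10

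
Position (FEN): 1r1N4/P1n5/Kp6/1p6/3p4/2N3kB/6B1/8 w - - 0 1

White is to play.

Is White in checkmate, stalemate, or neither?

White to move; white king on a6.
In check: yes, from the black knight on c7.
King squares — a5: attacked by Pb6; b5: attacked by Nc7; b6: attacked by Rb8; a7: own pawn; b7: attacked by Rb8.
Legal moves for White: none.
In check with no legal moves → checkmate.

checkmate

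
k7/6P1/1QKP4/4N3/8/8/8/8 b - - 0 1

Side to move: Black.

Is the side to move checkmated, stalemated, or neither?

stalemate

Black to move; black king on a8.
In check: no.
King squares — a7: attacked by Qb6; b7: attacked by Qb6; b8: attacked by Qb6.
Legal moves for Black: none.
Not in check and no legal moves → stalemate.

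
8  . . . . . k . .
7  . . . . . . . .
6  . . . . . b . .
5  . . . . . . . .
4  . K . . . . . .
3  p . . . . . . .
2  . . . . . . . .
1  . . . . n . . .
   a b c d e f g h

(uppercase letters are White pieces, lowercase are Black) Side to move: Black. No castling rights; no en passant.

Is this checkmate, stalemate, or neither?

neither

Black to move; black king on f8.
In check: no.
Legal moves for Black include: Kg8, Ke8, Kg7, Kf7, Ke7, Bh8, Bd8, Bg7, Be7+, Bg5, Be5, Bh4, Bd4, Bc3+, Bb2, Ba1, Nf3, Nd3+, ... (list truncated; more exist).
Black has legal moves and is not in check → neither.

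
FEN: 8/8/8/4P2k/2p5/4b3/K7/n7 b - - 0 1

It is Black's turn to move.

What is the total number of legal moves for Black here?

Black to move; king on h5.
In check: no.
Legal moves: Kh6, Kg6, Kg5, Kh4, Kg4, Ba7, Bh6, Bb6, Bg5, Bc5, Bf4, Bd4, Bf2, Bd2, Bg1, Bc1, Nb3, Nc2, c3.
Count: 19.

19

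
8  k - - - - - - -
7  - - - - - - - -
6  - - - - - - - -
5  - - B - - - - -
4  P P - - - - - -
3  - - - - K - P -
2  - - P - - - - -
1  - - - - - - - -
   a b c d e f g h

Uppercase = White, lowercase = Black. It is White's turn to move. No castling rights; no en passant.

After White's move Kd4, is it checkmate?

After Kd4: black king on a8; in check: no.
Black is not in check, so this cannot be checkmate.

no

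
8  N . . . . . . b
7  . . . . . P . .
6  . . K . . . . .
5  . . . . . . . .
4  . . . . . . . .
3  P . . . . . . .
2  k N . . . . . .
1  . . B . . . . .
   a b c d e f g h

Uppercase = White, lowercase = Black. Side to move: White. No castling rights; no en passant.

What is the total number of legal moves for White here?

White to move; king on c6.
In check: no.
Legal moves: Nc7, Nb6, Kd7, Kc7, Kb7, Kd6, Kb6, Kd5, Kc5, Kb5, Nc4, Na4, Nd3, Nd1, Bh6, Bg5, Bf4, Be3, Bd2, f8=Q, f8=R, f8=B, f8=N, a4.
Count: 24.

24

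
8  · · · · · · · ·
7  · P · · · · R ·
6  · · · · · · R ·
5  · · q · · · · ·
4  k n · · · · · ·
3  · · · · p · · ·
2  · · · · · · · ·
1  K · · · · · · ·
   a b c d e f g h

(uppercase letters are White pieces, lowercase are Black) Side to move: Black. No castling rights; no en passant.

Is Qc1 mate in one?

yes

After Qc1: white king on a1; in check: yes, from the black queen on c1.
King squares — b1: attacked by Qc1; a2: attacked by Nb4; b2: attacked by Qc1.
White has no legal moves → checkmate.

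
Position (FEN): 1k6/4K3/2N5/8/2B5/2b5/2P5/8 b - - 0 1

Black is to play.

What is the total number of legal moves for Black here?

4

Black to move; king on b8.
In check: yes, from the white knight on c6.
Legal moves: Kc8, Ka8, Kc7, Kb7.
Count: 4.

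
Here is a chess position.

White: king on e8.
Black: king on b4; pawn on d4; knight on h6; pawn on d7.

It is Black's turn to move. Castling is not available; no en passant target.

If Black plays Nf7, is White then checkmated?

After Nf7: white king on e8; in check: no.
White is not in check, so this cannot be checkmate.

no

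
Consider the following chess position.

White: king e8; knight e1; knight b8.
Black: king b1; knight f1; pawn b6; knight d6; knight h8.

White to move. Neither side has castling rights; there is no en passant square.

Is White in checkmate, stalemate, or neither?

White to move; white king on e8.
In check: yes, from the black knight on d6.
King squares — d7: available; e7: available; f7: attacked by Nd6; d8: available; f8: available.
Legal moves for White: Kf8, Kd8, Ke7, Kd7.
White is in check but has 4 legal moves → neither.

neither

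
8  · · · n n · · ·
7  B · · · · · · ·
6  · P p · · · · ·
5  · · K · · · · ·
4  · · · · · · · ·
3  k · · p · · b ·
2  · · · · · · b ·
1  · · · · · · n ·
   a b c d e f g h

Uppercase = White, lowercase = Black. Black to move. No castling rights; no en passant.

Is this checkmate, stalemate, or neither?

Black to move; black king on a3.
In check: no.
Legal moves for Black include: Ng7, Nc7, Nf6, Nd6, Nf7, Nb7+, Ne6+, Bb8, Bc7, Bd6+, Be5, Bh4, Bf4, Bh2, Bf2+, Be1, Ka4, Kb3, ... (list truncated; more exist).
Black has legal moves and is not in check → neither.

neither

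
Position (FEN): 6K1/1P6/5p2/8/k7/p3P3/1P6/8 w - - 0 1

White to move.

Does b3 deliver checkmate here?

no

After b3: black king on a4; in check: yes, from the white pawn on b3.
Black has 4 legal replies: Kb5, Ka5, Kb4, Kxb3.
In check but a legal move exists → not checkmate.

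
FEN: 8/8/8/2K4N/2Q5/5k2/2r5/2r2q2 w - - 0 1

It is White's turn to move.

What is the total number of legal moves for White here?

13

White to move; king on c5.
In check: no.
Legal moves: Ng7, Nf6, Nf4, Ng3, Kd6, Kc6, Kb6, Kd5, Kb5, Kd4, Kb4, Qc3+, Qxc2.
Count: 13.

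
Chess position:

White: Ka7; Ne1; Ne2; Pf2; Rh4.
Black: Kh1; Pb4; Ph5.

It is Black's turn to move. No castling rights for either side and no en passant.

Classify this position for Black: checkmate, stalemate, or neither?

checkmate

Black to move; black king on h1.
In check: yes, from the white rook on h4.
King squares — g1: attacked by Ne2; g2: attacked by Ne1; h2: attacked by Rh4.
Legal moves for Black: none.
In check with no legal moves → checkmate.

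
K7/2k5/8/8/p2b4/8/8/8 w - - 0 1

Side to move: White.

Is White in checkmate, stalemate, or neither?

White to move; white king on a8.
In check: no.
King squares — a7: attacked by Bd4; b7: attacked by Kc7; b8: attacked by Kc7.
Legal moves for White: none.
Not in check and no legal moves → stalemate.

stalemate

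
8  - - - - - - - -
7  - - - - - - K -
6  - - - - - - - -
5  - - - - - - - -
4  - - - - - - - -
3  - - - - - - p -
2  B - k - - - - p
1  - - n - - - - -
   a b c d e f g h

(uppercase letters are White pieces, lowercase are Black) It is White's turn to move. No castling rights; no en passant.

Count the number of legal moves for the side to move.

15

White to move; king on g7.
In check: no.
Legal moves: Kh8, Kg8, Kf8, Kh7, Kf7, Kh6, Kg6, Kf6, Bg8, Bf7, Be6, Bd5, Bc4, Bb3+, Bb1+.
Count: 15.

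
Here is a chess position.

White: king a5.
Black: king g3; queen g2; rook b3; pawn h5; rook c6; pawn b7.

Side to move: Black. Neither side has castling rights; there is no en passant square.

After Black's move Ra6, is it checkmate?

yes

After Ra6: white king on a5; in check: yes, from the black rook on a6.
King squares — a4: attacked by Ra6; b4: attacked by Rb3; b5: attacked by Rb3; a6: attacked by Pb7; b6: attacked by Rb3.
White has no legal moves → checkmate.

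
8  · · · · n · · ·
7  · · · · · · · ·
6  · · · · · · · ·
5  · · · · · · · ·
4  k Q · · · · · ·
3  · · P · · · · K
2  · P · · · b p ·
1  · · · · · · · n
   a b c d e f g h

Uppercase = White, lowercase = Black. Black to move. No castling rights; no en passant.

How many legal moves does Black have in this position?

0

Black to move; king on a4.
In check: yes, from the white queen on b4.
Legal moves: none.
Count: 0.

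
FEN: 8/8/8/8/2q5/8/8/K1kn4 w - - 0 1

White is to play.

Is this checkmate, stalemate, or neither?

White to move; white king on a1.
In check: no.
King squares — b1: attacked by Kc1; a2: attacked by Qc4; b2: attacked by Kc1.
Legal moves for White: none.
Not in check and no legal moves → stalemate.

stalemate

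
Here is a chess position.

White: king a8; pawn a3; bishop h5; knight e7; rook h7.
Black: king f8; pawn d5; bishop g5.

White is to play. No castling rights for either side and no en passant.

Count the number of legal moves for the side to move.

21

White to move; king on a8.
In check: no.
Legal moves: Kb8, Kb7, Ka7, Rh8+, Rg7, Rf7+, Rh6, Ng8, Nc8, Ng6+, Nc6, Nf5, Nxd5, Be8, Bf7, Bg6, Bg4, Bf3, Be2, Bd1, a4.
Count: 21.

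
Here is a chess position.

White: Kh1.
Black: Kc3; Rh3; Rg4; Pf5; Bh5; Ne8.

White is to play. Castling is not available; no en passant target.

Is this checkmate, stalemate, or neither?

White to move; white king on h1.
In check: yes, from the black rook on h3.
King squares — g1: attacked by Rg4; g2: attacked by Rg4; h2: attacked by Rh3.
Legal moves for White: none.
In check with no legal moves → checkmate.

checkmate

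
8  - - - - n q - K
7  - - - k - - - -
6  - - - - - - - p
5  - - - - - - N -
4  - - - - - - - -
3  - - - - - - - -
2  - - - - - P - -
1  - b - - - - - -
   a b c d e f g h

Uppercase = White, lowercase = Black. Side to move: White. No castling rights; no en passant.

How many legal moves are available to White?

0

White to move; king on h8.
In check: yes, from the black queen on f8.
Legal moves: none.
Count: 0.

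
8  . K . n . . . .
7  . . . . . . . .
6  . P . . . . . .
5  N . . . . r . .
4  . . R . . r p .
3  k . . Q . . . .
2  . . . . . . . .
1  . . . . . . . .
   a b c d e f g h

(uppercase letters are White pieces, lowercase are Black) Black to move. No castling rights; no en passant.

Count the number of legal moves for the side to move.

Black to move; king on a3.
In check: yes, from the white queen on d3.
Legal moves: Kb2, Ka2.
Count: 2.

2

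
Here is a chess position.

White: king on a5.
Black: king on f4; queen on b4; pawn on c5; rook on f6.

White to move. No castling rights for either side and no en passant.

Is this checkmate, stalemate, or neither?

checkmate

White to move; white king on a5.
In check: yes, from the black queen on b4.
King squares — a4: attacked by Qb4; b4: attacked by Pc5; b5: attacked by Qb4; a6: attacked by Rf6; b6: attacked by Qb4.
Legal moves for White: none.
In check with no legal moves → checkmate.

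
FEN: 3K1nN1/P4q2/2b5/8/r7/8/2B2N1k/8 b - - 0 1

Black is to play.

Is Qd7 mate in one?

yes

After Qd7: white king on d8; in check: yes, from the black queen on d7.
King squares — c7: attacked by Qd7; d7: attacked by Bc6; e7: attacked by Qd7; c8: attacked by Qd7; e8: attacked by Qd7.
White has no legal moves → checkmate.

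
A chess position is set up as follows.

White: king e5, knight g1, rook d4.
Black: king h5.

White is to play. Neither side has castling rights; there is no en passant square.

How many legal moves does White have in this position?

White to move; king on e5.
In check: no.
Legal moves: Kf6, Ke6, Kd6, Kf5, Kd5, Kf4, Ke4, Rd8, Rd7, Rd6, Rd5, Rh4+, Rg4, Rf4, Re4, Rc4, Rb4, Ra4, Rd3, Rd2, Rd1, Nh3, Nf3, Ne2.
Count: 24.

24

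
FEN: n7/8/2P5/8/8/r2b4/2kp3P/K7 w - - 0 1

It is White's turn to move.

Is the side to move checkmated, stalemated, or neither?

checkmate

White to move; white king on a1.
In check: yes, from the black rook on a3.
King squares — b1: attacked by Kc2; a2: attacked by Ra3; b2: attacked by Kc2.
Legal moves for White: none.
In check with no legal moves → checkmate.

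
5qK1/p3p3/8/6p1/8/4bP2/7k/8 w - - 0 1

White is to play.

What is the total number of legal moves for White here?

White to move; king on g8.
In check: yes, from the black queen on f8.
Legal moves: Kxf8, Kh7.
Count: 2.

2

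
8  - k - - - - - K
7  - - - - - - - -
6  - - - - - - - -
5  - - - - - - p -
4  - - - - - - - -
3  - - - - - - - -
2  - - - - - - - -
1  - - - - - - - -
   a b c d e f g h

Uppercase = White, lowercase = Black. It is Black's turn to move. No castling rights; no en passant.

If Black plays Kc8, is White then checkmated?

no

After Kc8: white king on h8; in check: no.
White is not in check, so this cannot be checkmate.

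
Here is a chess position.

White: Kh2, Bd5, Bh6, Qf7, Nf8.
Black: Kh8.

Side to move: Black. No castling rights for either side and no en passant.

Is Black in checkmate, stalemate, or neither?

Black to move; black king on h8.
In check: no.
King squares — g7: attacked by Bh6; h7: attacked by Qf7; g8: attacked by Qf7.
Legal moves for Black: none.
Not in check and no legal moves → stalemate.

stalemate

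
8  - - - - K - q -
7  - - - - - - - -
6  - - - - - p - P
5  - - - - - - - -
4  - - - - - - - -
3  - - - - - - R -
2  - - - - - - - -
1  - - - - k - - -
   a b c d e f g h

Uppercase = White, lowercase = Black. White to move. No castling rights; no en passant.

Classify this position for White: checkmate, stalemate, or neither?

neither

White to move; white king on e8.
In check: yes, from the black queen on g8.
Legal moves for White: Ke7, Kd7, Rxg8.
White is in check but has 3 legal moves → neither.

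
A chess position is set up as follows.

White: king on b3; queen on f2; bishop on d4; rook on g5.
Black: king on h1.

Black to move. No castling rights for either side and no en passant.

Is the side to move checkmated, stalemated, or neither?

Black to move; black king on h1.
In check: no.
King squares — g1: attacked by Qf2; g2: attacked by Qf2; h2: attacked by Qf2.
Legal moves for Black: none.
Not in check and no legal moves → stalemate.

stalemate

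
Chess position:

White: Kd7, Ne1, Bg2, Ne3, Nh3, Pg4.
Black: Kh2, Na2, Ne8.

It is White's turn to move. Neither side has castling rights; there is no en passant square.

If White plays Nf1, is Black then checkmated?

yes

After Nf1: black king on h2; in check: yes, from the white knight on f1.
King squares — g1: attacked by Nh3; h1: attacked by Bg2; g2: attacked by Ne1; g3: attacked by Nf1; h3: attacked by Bg2.
Black has no legal moves → checkmate.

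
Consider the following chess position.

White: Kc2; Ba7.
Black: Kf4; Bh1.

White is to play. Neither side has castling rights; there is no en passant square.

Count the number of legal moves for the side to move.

15

White to move; king on c2.
In check: no.
Legal moves: Bb8+, Bb6, Bc5, Bd4, Be3+, Bf2, Bg1, Kd3, Kc3, Kb3, Kd2, Kb2, Kd1, Kc1, Kb1.
Count: 15.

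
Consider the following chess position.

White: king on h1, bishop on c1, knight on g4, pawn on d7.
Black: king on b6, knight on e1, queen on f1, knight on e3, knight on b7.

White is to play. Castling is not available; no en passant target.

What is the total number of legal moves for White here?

White to move; king on h1.
In check: yes, from the black queen on f1.
Legal moves: Kh2.
Count: 1.

1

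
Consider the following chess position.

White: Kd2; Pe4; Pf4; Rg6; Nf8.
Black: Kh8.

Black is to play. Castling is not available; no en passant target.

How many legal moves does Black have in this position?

0

Black to move; king on h8.
In check: no.
Legal moves: none.
Count: 0.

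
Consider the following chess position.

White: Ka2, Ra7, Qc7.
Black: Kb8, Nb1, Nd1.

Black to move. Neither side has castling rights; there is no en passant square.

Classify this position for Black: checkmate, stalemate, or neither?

Black to move; black king on b8.
In check: yes, from the white queen on c7.
King squares — a7: attacked by Qc7; b7: attacked by Ra7; c7: attacked by Ra7; a8: attacked by Ra7; c8: attacked by Qc7.
Legal moves for Black: none.
In check with no legal moves → checkmate.

checkmate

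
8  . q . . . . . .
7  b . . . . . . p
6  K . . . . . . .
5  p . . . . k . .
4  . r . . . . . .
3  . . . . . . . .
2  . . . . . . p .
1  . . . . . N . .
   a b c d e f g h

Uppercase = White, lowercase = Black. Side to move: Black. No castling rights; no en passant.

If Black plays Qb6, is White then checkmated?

After Qb6: white king on a6; in check: yes, from the black queen on b6.
King squares — a5: attacked by Qb6; b5: attacked by Rb4; b6: attacked by Rb4; a7: attacked by Qb6; b7: attacked by Qb6.
White has no legal moves → checkmate.

yes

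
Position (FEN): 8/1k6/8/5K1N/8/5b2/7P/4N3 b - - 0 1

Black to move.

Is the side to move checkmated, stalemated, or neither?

Black to move; black king on b7.
In check: no.
Legal moves for Black: Kc8, Kb8, Ka8, Kc7, Ka7, Kc6, Kb6, Ka6, Bc6, Bxh5, Bd5, Bg4+, Be4+, Bg2, Be2, Bh1, Bd1.
Black has 17 legal moves and is not in check → neither.

neither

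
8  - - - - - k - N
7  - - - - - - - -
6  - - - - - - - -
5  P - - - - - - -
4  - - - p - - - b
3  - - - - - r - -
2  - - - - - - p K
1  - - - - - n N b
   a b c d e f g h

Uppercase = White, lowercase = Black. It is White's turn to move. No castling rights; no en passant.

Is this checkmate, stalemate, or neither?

checkmate

White to move; white king on h2.
In check: yes, from the black knight on f1.
King squares — g1: own knight; h1: attacked by Pg2; g2: attacked by Bh1; g3: attacked by Nf1; h3: attacked by Rf3.
Legal moves for White: none.
In check with no legal moves → checkmate.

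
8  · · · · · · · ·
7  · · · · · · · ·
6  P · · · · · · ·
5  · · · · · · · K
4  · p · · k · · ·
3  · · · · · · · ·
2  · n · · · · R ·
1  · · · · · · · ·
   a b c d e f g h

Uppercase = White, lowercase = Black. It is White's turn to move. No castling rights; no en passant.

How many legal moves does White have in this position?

White to move; king on h5.
In check: no.
Legal moves: Kh6, Kg6, Kg5, Kh4, Kg4, Rg8, Rg7, Rg6, Rg5, Rg4+, Rg3, Rh2, Rf2, Re2+, Rd2, Rc2, Rxb2, Rg1, a7.
Count: 19.

19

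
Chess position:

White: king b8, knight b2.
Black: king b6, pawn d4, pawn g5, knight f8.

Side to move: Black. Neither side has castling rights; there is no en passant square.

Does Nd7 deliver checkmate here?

no

After Nd7: white king on b8; in check: yes, from the black knight on d7.
White has 2 legal replies: Kc8, Ka8.
In check but a legal move exists → not checkmate.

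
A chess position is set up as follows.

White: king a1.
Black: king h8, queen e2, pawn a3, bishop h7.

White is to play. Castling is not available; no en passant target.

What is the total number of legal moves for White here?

White to move; king on a1.
In check: no.
Legal moves: none.
Count: 0.

0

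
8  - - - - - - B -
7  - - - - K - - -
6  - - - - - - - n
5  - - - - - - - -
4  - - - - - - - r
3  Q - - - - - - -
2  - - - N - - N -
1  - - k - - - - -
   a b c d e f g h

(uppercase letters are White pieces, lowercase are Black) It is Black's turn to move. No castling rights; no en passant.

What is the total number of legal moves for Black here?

Black to move; king on c1.
In check: yes, from the white queen on a3.
Legal moves: Kxd2, Kc2, Kd1.
Count: 3.

3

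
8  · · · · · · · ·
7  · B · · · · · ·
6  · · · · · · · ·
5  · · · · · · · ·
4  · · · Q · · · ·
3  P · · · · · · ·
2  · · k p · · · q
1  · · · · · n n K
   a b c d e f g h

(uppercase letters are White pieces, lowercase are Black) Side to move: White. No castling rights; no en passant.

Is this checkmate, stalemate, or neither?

White to move; white king on h1.
In check: yes, from the black queen on h2.
King squares — g1: attacked by Qh2; g2: attacked by Qh2; h2: attacked by Nf1.
Legal moves for White: none.
In check with no legal moves → checkmate.

checkmate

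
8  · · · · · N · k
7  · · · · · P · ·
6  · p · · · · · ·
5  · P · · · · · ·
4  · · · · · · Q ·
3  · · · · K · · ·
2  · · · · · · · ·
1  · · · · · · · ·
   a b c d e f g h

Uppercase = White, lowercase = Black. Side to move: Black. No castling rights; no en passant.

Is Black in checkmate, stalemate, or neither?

Black to move; black king on h8.
In check: no.
King squares — g7: attacked by Qg4; h7: attacked by Nf8; g8: attacked by Qg4.
Legal moves for Black: none.
Not in check and no legal moves → stalemate.

stalemate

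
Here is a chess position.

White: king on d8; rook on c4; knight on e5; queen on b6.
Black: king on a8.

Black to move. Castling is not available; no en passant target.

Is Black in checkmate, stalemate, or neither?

stalemate

Black to move; black king on a8.
In check: no.
King squares — a7: attacked by Qb6; b7: attacked by Qb6; b8: attacked by Qb6.
Legal moves for Black: none.
Not in check and no legal moves → stalemate.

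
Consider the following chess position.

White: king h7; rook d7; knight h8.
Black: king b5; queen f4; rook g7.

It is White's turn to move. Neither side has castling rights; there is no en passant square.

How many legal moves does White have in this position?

White to move; king on h7.
In check: yes, from the black rook on g7.
Legal moves: Kxg7, Rxg7.
Count: 2.

2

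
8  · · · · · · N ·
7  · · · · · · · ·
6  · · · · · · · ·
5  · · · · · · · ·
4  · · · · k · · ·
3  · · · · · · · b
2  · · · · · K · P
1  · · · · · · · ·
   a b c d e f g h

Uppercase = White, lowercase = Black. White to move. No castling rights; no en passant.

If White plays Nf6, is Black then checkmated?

no

After Nf6: black king on e4; in check: yes, from the white knight on f6.
Black has 5 legal replies: Kf5, Ke5, Kf4, Kd4, Kd3.
In check but a legal move exists → not checkmate.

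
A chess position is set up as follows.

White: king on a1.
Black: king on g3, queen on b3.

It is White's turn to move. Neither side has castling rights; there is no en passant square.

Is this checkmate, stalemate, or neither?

White to move; white king on a1.
In check: no.
King squares — b1: attacked by Qb3; a2: attacked by Qb3; b2: attacked by Qb3.
Legal moves for White: none.
Not in check and no legal moves → stalemate.

stalemate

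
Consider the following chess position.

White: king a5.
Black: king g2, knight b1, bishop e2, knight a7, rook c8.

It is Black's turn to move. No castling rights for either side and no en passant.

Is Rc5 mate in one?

After Rc5: white king on a5; in check: yes, from the black rook on c5.
White has 3 legal replies: Kb6, Kb4, Ka4.
In check but a legal move exists → not checkmate.

no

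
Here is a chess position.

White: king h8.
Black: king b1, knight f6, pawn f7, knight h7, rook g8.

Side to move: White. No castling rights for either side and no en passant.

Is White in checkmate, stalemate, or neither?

checkmate

White to move; white king on h8.
In check: yes, from the black rook on g8.
King squares — g7: attacked by Rg8; h7: attacked by Nf6; g8: attacked by Nf6.
Legal moves for White: none.
In check with no legal moves → checkmate.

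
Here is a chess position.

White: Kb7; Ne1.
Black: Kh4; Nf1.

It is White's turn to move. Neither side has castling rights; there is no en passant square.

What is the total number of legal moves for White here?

12

White to move; king on b7.
In check: no.
Legal moves: Kc8, Kb8, Ka8, Kc7, Ka7, Kc6, Kb6, Ka6, Nf3+, Nd3, Ng2+, Nc2.
Count: 12.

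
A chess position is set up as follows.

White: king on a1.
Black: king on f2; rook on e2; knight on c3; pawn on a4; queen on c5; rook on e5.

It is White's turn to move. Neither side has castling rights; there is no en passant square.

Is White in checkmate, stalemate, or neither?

White to move; white king on a1.
In check: no.
King squares — b1: attacked by Nc3; a2: attacked by Re2; b2: attacked by Re2.
Legal moves for White: none.
Not in check and no legal moves → stalemate.

stalemate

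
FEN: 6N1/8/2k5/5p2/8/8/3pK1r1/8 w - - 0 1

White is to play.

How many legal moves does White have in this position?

White to move; king on e2.
In check: yes, from the black rook on g2.
Legal moves: Kf3, Ke3, Kd3, Kf1, Kd1.
Count: 5.

5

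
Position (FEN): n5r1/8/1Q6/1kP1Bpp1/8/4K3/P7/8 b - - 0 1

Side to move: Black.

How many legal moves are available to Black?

3

Black to move; king on b5.
In check: yes, from the white queen on b6.
Legal moves: Kc4, Ka4, Nxb6.
Count: 3.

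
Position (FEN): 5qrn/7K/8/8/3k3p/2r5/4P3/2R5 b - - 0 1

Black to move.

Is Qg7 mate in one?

yes

After Qg7: white king on h7; in check: yes, from the black queen on g7.
King squares — g6: attacked by Qg7; h6: attacked by Qg7; g7: attacked by Rg8; g8: attacked by Qg7; h8: attacked by Qg7.
White has no legal moves → checkmate.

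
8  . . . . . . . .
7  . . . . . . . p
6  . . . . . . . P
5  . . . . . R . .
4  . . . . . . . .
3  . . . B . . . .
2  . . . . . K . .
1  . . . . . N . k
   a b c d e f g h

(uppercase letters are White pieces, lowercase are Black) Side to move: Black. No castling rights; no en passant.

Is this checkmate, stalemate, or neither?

Black to move; black king on h1.
In check: no.
King squares — g1: attacked by Kf2; g2: attacked by Kf2; h2: attacked by Nf1.
Legal moves for Black: none.
Not in check and no legal moves → stalemate.

stalemate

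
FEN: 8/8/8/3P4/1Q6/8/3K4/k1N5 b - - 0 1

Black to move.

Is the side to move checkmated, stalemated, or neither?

Black to move; black king on a1.
In check: no.
King squares — b1: attacked by Qb4; a2: attacked by Nc1; b2: attacked by Qb4.
Legal moves for Black: none.
Not in check and no legal moves → stalemate.

stalemate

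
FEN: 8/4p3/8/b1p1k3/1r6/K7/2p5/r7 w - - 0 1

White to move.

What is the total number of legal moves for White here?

White to move; king on a3.
In check: yes, from the black rook on a1.
Legal moves: none.
Count: 0.

0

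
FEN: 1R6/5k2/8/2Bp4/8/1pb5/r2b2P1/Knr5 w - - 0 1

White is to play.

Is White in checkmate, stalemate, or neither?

checkmate

White to move; white king on a1.
In check: yes, from the black rook on a2 and the black bishop on c3.
King squares — b1: attacked by Rc1; a2: attacked by Pb3; b2: attacked by Ra2.
Legal moves for White: none.
In check with no legal moves → checkmate.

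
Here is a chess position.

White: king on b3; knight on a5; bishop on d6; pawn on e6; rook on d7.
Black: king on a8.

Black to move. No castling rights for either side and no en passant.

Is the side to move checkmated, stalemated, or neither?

stalemate

Black to move; black king on a8.
In check: no.
King squares — a7: attacked by Rd7; b7: attacked by Na5; b8: attacked by Bd6.
Legal moves for Black: none.
Not in check and no legal moves → stalemate.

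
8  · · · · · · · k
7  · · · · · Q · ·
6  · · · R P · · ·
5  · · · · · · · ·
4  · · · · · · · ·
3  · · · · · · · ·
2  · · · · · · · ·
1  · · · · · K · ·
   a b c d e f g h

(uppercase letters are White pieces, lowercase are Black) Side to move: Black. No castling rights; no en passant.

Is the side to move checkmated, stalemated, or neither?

Black to move; black king on h8.
In check: no.
King squares — g7: attacked by Qf7; h7: attacked by Qf7; g8: attacked by Qf7.
Legal moves for Black: none.
Not in check and no legal moves → stalemate.

stalemate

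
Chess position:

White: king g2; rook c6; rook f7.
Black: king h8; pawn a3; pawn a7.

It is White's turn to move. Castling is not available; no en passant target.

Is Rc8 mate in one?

After Rc8: black king on h8; in check: yes, from the white rook on c8.
King squares — g7: attacked by Rf7; h7: attacked by Rf7; g8: attacked by Rc8.
Black has no legal moves → checkmate.

yes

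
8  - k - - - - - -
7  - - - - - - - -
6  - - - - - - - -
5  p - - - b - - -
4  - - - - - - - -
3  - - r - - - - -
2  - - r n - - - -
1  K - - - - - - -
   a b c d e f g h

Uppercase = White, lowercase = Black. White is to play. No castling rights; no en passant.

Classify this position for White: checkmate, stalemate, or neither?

stalemate

White to move; white king on a1.
In check: no.
King squares — b1: attacked by Nd2; a2: attacked by Rc2; b2: attacked by Rc2.
Legal moves for White: none.
Not in check and no legal moves → stalemate.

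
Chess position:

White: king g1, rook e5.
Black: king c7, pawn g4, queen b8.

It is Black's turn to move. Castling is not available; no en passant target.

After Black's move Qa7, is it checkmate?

After Qa7: white king on g1; in check: yes, from the black queen on a7.
White has 6 legal replies: Kh2, Kg2, Kh1, Kf1, Rc5+, Re3.
In check but a legal move exists → not checkmate.

no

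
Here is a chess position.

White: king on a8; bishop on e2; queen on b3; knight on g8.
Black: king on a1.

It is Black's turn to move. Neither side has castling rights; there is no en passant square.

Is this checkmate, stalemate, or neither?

stalemate

Black to move; black king on a1.
In check: no.
King squares — b1: attacked by Qb3; a2: attacked by Qb3; b2: attacked by Qb3.
Legal moves for Black: none.
Not in check and no legal moves → stalemate.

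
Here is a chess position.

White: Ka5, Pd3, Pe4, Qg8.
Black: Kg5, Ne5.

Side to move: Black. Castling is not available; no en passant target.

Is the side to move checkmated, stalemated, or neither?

neither

Black to move; black king on g5.
In check: yes, from the white queen on g8.
Legal moves for Black: Kh6, Kf6, Kh5, Kh4, Kf4, Ng6.
Black is in check but has 6 legal moves → neither.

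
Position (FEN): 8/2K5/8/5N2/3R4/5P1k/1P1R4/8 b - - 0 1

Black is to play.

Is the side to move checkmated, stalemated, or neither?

stalemate

Black to move; black king on h3.
In check: no.
King squares — g2: attacked by Rd2; h2: attacked by Rd2; g3: attacked by Nf5; g4: attacked by Pf3; h4: attacked by Rd4.
Legal moves for Black: none.
Not in check and no legal moves → stalemate.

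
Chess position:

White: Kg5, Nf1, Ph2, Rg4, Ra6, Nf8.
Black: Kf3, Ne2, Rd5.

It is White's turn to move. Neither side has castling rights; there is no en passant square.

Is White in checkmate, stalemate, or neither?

White to move; white king on g5.
In check: yes, from the black rook on d5.
Legal moves for White: Kh6, Kg6, Kf6, Kh4.
White is in check but has 4 legal moves → neither.

neither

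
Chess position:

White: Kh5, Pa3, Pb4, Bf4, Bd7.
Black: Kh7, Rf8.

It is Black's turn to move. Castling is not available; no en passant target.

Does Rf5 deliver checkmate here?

After Rf5: white king on h5; in check: yes, from the black rook on f5.
White has 4 legal replies: Kh4, Kg4, Bxf5+, Bg5.
In check but a legal move exists → not checkmate.

no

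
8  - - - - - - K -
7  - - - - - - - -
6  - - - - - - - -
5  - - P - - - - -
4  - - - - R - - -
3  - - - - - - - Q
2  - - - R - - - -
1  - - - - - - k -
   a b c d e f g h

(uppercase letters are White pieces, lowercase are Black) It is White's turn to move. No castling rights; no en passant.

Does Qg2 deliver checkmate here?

After Qg2: black king on g1; in check: yes, from the white queen on g2.
King squares — f1: attacked by Qg2; h1: attacked by Qg2; f2: attacked by Rd2; g2: attacked by Rd2; h2: attacked by Qg2.
Black has no legal moves → checkmate.

yes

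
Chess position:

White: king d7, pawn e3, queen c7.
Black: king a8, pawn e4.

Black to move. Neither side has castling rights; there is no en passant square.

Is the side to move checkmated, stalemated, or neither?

Black to move; black king on a8.
In check: no.
King squares — a7: attacked by Qc7; b7: attacked by Qc7; b8: attacked by Qc7.
Legal moves for Black: none.
Not in check and no legal moves → stalemate.

stalemate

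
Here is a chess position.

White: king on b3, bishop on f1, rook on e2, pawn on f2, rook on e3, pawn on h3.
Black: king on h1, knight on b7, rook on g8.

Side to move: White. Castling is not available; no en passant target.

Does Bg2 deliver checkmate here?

After Bg2: black king on h1; in check: yes, from the white bishop on g2.
Black has 4 legal replies: Kh2, Kxg2, Kg1, Rxg2.
In check but a legal move exists → not checkmate.

no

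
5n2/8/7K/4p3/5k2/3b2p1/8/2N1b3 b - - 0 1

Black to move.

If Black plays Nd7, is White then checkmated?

After Nd7: white king on h6; in check: no.
White is not in check, so this cannot be checkmate.

no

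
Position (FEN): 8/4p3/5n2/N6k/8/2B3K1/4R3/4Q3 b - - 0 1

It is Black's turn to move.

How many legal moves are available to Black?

Black to move; king on h5.
In check: no.
Legal moves: Ng8, Ne8, Nh7, Nd7, Nd5, Ng4, Ne4+, Kh6, Kg6, Kg5, e6, e5.
Count: 12.

12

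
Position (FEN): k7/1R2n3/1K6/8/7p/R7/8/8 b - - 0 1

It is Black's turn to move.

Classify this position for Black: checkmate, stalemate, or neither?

Black to move; black king on a8.
In check: yes, from the white rook on a3.
King squares — a7: attacked by Ra3; b7: attacked by Kb6; b8: attacked by Rb7.
Legal moves for Black: none.
In check with no legal moves → checkmate.

checkmate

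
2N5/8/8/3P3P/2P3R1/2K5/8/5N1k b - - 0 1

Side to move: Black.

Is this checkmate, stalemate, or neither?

Black to move; black king on h1.
In check: no.
King squares — g1: attacked by Rg4; g2: attacked by Rg4; h2: attacked by Nf1.
Legal moves for Black: none.
Not in check and no legal moves → stalemate.

stalemate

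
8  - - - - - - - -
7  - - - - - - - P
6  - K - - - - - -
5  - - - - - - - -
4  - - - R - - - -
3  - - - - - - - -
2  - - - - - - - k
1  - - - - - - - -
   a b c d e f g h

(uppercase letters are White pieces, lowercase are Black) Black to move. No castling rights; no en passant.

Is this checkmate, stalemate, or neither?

neither

Black to move; black king on h2.
In check: no.
Legal moves for Black: Kh3, Kg3, Kg2, Kh1, Kg1.
Black has 5 legal moves and is not in check → neither.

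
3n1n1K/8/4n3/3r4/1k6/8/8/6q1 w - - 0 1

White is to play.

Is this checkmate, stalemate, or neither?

stalemate

White to move; white king on h8.
In check: no.
King squares — g7: attacked by Qg1; h7: attacked by Nf8; g8: attacked by Qg1.
Legal moves for White: none.
Not in check and no legal moves → stalemate.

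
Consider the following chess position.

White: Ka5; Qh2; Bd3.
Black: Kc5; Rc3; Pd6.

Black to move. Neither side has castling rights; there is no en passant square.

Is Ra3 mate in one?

yes

After Ra3: white king on a5; in check: yes, from the black rook on a3.
King squares — a4: attacked by Ra3; b4: attacked by Kc5; b5: attacked by Kc5; a6: attacked by Ra3; b6: attacked by Kc5.
White has no legal moves → checkmate.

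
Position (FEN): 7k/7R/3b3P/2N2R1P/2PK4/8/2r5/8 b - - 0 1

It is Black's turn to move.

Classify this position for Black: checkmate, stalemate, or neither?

Black to move; black king on h8.
In check: yes, from the white rook on h7.
Legal moves for Black: Kg8, Kxh7.
Black is in check but has 2 legal moves → neither.

neither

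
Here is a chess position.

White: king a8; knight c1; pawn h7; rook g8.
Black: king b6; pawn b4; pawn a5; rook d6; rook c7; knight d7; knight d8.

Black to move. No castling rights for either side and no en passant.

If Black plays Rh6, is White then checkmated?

no

After Rh6: white king on a8; in check: no.
White is not in check, so this cannot be checkmate.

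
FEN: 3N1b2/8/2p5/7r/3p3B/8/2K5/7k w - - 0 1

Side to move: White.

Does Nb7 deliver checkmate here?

After Nb7: black king on h1; in check: no.
Black is not in check, so this cannot be checkmate.

no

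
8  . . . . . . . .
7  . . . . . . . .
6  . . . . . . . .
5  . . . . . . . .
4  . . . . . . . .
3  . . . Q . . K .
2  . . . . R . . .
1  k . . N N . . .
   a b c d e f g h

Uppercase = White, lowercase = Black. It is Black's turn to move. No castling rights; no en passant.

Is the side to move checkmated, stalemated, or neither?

Black to move; black king on a1.
In check: no.
King squares — b1: attacked by Qd3; a2: attacked by Re2; b2: attacked by Nd1.
Legal moves for Black: none.
Not in check and no legal moves → stalemate.

stalemate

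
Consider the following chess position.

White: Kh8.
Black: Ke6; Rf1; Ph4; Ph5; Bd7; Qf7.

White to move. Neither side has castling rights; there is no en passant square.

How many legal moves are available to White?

White to move; king on h8.
In check: no.
Legal moves: none.
Count: 0.

0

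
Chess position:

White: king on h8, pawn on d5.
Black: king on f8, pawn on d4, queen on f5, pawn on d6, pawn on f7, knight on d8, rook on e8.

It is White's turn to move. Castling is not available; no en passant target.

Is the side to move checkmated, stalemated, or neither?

stalemate

White to move; white king on h8.
In check: no.
King squares — g7: attacked by Kf8; h7: attacked by Qf5; g8: attacked by Kf8.
Legal moves for White: none.
Not in check and no legal moves → stalemate.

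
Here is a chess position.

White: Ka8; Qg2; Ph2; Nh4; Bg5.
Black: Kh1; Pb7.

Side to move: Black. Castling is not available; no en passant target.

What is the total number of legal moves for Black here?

0

Black to move; king on h1.
In check: yes, from the white queen on g2.
Legal moves: none.
Count: 0.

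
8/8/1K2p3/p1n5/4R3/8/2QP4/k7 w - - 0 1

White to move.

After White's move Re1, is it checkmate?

After Re1: black king on a1; in check: yes, from the white rook on e1.
King squares — b1: attacked by Re1; a2: attacked by Qc2; b2: attacked by Qc2.
Black has no legal moves → checkmate.

yes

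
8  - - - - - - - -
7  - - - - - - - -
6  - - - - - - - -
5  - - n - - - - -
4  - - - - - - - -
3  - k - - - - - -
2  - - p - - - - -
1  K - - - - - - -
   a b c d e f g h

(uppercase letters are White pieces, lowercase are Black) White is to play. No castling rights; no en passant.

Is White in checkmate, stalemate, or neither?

White to move; white king on a1.
In check: no.
King squares — b1: attacked by Pc2; a2: attacked by Kb3; b2: attacked by Kb3.
Legal moves for White: none.
Not in check and no legal moves → stalemate.

stalemate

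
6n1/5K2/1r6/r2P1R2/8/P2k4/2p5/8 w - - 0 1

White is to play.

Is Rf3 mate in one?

After Rf3: black king on d3; in check: yes, from the white rook on f3.
Black has 5 legal replies: Ke4, Kd4, Kc4, Ke2, Kd2.
In check but a legal move exists → not checkmate.

no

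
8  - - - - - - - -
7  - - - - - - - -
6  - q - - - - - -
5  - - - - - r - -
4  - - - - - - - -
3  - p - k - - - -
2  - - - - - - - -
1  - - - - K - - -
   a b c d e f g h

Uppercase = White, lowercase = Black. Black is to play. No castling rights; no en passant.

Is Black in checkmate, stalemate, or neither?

neither

Black to move; black king on d3.
In check: no.
Legal moves for Black include: Qd8, Qb8, Qc7, Qb7, Qa7, Qh6, Qg6, Qf6, Qe6+, Qd6, Qc6, Qa6, Qc5, Qb5, Qa5+, Qd4, Qb4+, Qe3+, ... (list truncated; more exist).
Black has legal moves and is not in check → neither.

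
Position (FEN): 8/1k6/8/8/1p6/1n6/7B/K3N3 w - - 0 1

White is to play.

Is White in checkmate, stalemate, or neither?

neither

White to move; white king on a1.
In check: yes, from the black knight on b3.
Legal moves for White: Kb2, Ka2, Kb1.
White is in check but has 3 legal moves → neither.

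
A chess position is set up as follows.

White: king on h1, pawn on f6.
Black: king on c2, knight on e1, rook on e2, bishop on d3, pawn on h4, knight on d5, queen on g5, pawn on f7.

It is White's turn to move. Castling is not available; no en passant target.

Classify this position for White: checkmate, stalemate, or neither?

White to move; white king on h1.
In check: no.
King squares — g1: attacked by Qg5; g2: attacked by Ne1; h2: attacked by Re2.
Legal moves for White: none.
Not in check and no legal moves → stalemate.

stalemate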